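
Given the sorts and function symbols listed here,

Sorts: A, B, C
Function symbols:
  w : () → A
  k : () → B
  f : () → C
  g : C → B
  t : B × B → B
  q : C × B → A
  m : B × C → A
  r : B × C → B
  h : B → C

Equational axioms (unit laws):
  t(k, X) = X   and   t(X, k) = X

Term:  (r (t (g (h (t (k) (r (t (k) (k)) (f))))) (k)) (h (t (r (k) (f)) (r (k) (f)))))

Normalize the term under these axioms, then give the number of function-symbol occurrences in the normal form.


size = 14

1. (r (t (g (h (t (k) (r (t (k) (k)) (f))))) (k)) (h (t (r (k) (f)) (r (k) (f)))))  →  (r (g (h (t (k) (r (t (k) (k)) (f))))) (h (t (r (k) (f)) (r (k) (f)))))
2. (r (g (h (t (k) (r (t (k) (k)) (f))))) (h (t (r (k) (f)) (r (k) (f)))))  →  (r (g (h (r (t (k) (k)) (f)))) (h (t (r (k) (f)) (r (k) (f)))))
3. (r (g (h (r (t (k) (k)) (f)))) (h (t (r (k) (f)) (r (k) (f)))))  →  (r (g (h (r (k) (f)))) (h (t (r (k) (f)) (r (k) (f)))))
normal form: (r (g (h (r (k) (f)))) (h (t (r (k) (f)) (r (k) (f)))))


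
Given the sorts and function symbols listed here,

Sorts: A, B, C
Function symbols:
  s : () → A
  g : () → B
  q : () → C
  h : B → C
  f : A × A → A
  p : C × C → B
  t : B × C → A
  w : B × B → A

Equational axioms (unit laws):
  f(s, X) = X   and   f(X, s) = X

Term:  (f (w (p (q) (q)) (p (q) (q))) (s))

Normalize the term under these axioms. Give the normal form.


1. (f (w (p (q) (q)) (p (q) (q))) (s))  →  (w (p (q) (q)) (p (q) (q)))

normal form = (w (p (q) (q)) (p (q) (q)))


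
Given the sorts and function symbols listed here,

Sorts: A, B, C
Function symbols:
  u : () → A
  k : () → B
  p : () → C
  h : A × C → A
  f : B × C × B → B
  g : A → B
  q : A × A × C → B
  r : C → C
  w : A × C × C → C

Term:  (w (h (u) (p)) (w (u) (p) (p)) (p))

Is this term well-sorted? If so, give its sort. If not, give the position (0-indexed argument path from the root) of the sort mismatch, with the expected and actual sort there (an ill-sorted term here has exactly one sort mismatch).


    (u) : A
    (p) : C
  (h (u) (p)) : A
    (u) : A
    (p) : C
    (p) : C
  (w (u) (p) (p)) : C
  (p) : C
(w (h (u) (p)) (w (u) (p) (p)) (p)) : C

well-sorted; sort = C


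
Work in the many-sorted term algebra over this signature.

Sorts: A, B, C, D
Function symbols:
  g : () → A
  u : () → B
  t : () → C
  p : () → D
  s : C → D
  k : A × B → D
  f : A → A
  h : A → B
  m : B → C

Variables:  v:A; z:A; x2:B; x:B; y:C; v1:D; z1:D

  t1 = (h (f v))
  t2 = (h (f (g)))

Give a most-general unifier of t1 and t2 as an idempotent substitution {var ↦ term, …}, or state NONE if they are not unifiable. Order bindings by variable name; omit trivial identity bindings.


{v ↦ (g)}


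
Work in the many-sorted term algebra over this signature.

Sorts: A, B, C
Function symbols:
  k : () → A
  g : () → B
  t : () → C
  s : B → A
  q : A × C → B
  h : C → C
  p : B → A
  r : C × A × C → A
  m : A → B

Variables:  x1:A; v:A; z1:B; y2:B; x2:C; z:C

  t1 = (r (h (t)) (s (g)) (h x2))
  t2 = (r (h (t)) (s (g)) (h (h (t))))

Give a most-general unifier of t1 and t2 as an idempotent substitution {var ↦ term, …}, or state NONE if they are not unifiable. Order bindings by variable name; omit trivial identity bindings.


{x2 ↦ (h (t))}


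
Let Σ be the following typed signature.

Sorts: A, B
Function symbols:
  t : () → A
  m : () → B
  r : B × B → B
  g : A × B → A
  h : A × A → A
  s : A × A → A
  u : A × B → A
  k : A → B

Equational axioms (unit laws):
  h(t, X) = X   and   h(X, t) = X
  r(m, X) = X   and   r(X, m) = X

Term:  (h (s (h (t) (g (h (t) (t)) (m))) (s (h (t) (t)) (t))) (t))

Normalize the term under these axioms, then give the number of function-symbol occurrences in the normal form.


1. (h (s (h (t) (g (h (t) (t)) (m))) (s (h (t) (t)) (t))) (t))  →  (s (h (t) (g (h (t) (t)) (m))) (s (h (t) (t)) (t)))
2. (s (h (t) (g (h (t) (t)) (m))) (s (h (t) (t)) (t)))  →  (s (g (h (t) (t)) (m)) (s (h (t) (t)) (t)))
3. (s (g (h (t) (t)) (m)) (s (h (t) (t)) (t)))  →  (s (g (t) (m)) (s (h (t) (t)) (t)))
4. (s (g (t) (m)) (s (h (t) (t)) (t)))  →  (s (g (t) (m)) (s (t) (t)))
normal form: (s (g (t) (m)) (s (t) (t)))

size = 7


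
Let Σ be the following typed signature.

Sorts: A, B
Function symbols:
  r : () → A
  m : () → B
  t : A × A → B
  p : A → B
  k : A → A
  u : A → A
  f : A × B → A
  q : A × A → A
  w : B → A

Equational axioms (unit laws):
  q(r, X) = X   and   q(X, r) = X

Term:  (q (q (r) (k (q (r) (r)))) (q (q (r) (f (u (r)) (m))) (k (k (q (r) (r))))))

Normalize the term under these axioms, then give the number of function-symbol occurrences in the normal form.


size = 11

1. (q (q (r) (k (q (r) (r)))) (q (q (r) (f (u (r)) (m))) (k (k (q (r) (r))))))  →  (q (k (q (r) (r))) (q (q (r) (f (u (r)) (m))) (k (k (q (r) (r))))))
2. (q (k (q (r) (r))) (q (q (r) (f (u (r)) (m))) (k (k (q (r) (r))))))  →  (q (k (r)) (q (q (r) (f (u (r)) (m))) (k (k (q (r) (r))))))
3. (q (k (r)) (q (q (r) (f (u (r)) (m))) (k (k (q (r) (r))))))  →  (q (k (r)) (q (f (u (r)) (m)) (k (k (q (r) (r))))))
4. (q (k (r)) (q (f (u (r)) (m)) (k (k (q (r) (r))))))  →  (q (k (r)) (q (f (u (r)) (m)) (k (k (r)))))
normal form: (q (k (r)) (q (f (u (r)) (m)) (k (k (r)))))


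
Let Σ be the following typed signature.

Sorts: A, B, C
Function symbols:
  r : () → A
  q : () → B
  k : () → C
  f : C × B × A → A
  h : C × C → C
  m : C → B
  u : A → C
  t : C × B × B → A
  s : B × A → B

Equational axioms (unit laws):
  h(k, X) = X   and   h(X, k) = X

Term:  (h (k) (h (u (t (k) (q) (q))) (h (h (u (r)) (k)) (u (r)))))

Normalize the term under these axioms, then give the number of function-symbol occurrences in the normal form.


size = 11

1. (h (k) (h (u (t (k) (q) (q))) (h (h (u (r)) (k)) (u (r)))))  →  (h (u (t (k) (q) (q))) (h (h (u (r)) (k)) (u (r))))
2. (h (u (t (k) (q) (q))) (h (h (u (r)) (k)) (u (r))))  →  (h (u (t (k) (q) (q))) (h (u (r)) (u (r))))
normal form: (h (u (t (k) (q) (q))) (h (u (r)) (u (r))))


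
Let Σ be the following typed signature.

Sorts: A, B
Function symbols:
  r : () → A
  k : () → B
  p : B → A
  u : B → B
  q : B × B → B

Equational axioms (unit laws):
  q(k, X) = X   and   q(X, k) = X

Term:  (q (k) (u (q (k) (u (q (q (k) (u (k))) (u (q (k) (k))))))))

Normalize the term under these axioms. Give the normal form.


1. (q (k) (u (q (k) (u (q (q (k) (u (k))) (u (q (k) (k))))))))  →  (u (q (k) (u (q (q (k) (u (k))) (u (q (k) (k)))))))
2. (u (q (k) (u (q (q (k) (u (k))) (u (q (k) (k)))))))  →  (u (u (q (q (k) (u (k))) (u (q (k) (k))))))
3. (u (u (q (q (k) (u (k))) (u (q (k) (k))))))  →  (u (u (q (u (k)) (u (q (k) (k))))))
4. (u (u (q (u (k)) (u (q (k) (k))))))  →  (u (u (q (u (k)) (u (k)))))

normal form = (u (u (q (u (k)) (u (k)))))


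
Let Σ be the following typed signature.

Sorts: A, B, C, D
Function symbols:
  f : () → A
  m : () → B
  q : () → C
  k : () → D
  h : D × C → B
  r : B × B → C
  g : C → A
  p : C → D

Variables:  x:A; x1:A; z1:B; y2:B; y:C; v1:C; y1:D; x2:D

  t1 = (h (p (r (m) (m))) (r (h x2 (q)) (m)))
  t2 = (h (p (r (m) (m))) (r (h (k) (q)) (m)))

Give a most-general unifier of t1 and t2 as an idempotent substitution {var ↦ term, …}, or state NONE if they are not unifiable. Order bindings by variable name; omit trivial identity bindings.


{x2 ↦ (k)}


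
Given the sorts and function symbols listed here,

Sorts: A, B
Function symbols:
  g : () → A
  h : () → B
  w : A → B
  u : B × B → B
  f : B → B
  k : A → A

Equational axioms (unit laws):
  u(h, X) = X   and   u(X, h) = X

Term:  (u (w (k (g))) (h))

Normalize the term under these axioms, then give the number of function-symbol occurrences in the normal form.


1. (u (w (k (g))) (h))  →  (w (k (g)))
normal form: (w (k (g)))

size = 3


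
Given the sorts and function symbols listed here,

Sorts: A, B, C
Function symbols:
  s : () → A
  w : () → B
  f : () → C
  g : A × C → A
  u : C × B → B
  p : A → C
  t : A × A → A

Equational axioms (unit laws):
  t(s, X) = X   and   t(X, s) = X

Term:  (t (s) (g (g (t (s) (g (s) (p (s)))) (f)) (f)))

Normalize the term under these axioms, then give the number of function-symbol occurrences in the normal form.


1. (t (s) (g (g (t (s) (g (s) (p (s)))) (f)) (f)))  →  (g (g (t (s) (g (s) (p (s)))) (f)) (f))
2. (g (g (t (s) (g (s) (p (s)))) (f)) (f))  →  (g (g (g (s) (p (s))) (f)) (f))
normal form: (g (g (g (s) (p (s))) (f)) (f))

size = 8


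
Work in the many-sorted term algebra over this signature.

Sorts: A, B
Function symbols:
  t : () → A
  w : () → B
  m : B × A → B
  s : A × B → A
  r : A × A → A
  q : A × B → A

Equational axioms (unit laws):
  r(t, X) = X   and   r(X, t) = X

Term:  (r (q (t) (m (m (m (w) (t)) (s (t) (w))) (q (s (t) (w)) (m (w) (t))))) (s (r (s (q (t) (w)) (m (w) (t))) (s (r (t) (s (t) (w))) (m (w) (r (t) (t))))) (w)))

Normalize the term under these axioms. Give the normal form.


normal form = (r (q (t) (m (m (m (w) (t)) (s (t) (w))) (q (s (t) (w)) (m (w) (t))))) (s (r (s (q (t) (w)) (m (w) (t))) (s (s (t) (w)) (m (w) (t)))) (w)))

1. (r (q (t) (m (m (m (w) (t)) (s (t) (w))) (q (s (t) (w)) (m (w) (t))))) (s (r (s (q (t) (w)) (m (w) (t))) (s (r (t) (s (t) (w))) (m (w) (r (t) (t))))) (w)))  →  (r (q (t) (m (m (m (w) (t)) (s (t) (w))) (q (s (t) (w)) (m (w) (t))))) (s (r (s (q (t) (w)) (m (w) (t))) (s (s (t) (w)) (m (w) (r (t) (t))))) (w)))
2. (r (q (t) (m (m (m (w) (t)) (s (t) (w))) (q (s (t) (w)) (m (w) (t))))) (s (r (s (q (t) (w)) (m (w) (t))) (s (s (t) (w)) (m (w) (r (t) (t))))) (w)))  →  (r (q (t) (m (m (m (w) (t)) (s (t) (w))) (q (s (t) (w)) (m (w) (t))))) (s (r (s (q (t) (w)) (m (w) (t))) (s (s (t) (w)) (m (w) (t)))) (w)))


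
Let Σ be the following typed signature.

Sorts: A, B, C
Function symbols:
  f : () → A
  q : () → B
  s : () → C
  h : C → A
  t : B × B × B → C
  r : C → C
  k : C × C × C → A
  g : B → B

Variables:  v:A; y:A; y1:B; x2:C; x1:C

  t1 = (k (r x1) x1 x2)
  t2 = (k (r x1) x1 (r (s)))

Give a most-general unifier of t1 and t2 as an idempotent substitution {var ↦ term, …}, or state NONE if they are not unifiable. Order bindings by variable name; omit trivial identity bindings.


{x2 ↦ (r (s))}


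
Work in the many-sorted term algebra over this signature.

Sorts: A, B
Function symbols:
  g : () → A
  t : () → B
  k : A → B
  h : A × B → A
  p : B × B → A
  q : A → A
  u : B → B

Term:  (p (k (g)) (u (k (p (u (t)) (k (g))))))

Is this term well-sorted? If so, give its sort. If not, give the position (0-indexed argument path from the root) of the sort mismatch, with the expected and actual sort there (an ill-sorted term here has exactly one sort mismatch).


well-sorted; sort = A

    (g) : A
  (k (g)) : B
          (t) : B
        (u (t)) : B
          (g) : A
        (k (g)) : B
      (p (u (t)) (k (g))) : A
    (k (p (u (t)) (k (g)))) : B
  (u (k (p (u (t)) (k (g))))) : B
(p (k (g)) (u (k (p (u (t)) (k (g)))))) : A


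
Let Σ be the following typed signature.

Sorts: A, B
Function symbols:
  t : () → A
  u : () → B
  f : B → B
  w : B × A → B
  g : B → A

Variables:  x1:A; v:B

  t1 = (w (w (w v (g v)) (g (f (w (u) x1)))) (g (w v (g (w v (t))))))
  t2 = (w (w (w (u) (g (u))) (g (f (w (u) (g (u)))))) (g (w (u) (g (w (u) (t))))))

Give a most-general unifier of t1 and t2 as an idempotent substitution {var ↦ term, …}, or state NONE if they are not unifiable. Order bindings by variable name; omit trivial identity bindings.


{v ↦ (u), x1 ↦ (g (u))}


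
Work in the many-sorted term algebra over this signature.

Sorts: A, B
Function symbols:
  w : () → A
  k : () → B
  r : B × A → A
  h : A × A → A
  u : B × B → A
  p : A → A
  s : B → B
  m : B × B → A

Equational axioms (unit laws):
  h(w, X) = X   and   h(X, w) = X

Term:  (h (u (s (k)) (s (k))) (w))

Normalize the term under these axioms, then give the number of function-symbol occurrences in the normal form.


size = 5

1. (h (u (s (k)) (s (k))) (w))  →  (u (s (k)) (s (k)))
normal form: (u (s (k)) (s (k)))


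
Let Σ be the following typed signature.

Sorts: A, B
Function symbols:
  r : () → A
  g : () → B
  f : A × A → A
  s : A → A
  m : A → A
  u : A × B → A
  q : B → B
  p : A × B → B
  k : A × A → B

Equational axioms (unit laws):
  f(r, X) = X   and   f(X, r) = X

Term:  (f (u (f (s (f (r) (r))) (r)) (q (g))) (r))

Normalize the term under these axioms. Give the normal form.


1. (f (u (f (s (f (r) (r))) (r)) (q (g))) (r))  →  (u (f (s (f (r) (r))) (r)) (q (g)))
2. (u (f (s (f (r) (r))) (r)) (q (g)))  →  (u (s (f (r) (r))) (q (g)))
3. (u (s (f (r) (r))) (q (g)))  →  (u (s (r)) (q (g)))

normal form = (u (s (r)) (q (g)))


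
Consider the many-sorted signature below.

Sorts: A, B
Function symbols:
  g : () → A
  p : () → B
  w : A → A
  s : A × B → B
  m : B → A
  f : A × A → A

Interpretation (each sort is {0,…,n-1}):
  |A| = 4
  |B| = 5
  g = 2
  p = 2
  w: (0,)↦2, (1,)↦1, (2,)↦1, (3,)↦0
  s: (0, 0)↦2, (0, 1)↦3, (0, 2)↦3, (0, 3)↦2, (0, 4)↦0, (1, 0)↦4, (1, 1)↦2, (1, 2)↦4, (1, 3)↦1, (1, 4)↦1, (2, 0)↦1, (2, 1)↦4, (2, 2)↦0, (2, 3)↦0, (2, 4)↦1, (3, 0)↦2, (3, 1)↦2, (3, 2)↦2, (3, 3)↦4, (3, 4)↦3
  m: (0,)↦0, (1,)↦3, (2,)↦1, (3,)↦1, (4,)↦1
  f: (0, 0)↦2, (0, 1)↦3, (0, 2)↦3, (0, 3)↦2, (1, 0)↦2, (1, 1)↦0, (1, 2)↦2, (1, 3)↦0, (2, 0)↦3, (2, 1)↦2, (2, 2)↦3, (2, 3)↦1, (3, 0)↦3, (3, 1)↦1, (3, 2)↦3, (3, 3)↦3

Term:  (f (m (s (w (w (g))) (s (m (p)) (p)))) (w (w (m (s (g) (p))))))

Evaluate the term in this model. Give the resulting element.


  g = 2
  (w (g)) = w(2,) = 1
  (w (w (g))) = w(1,) = 1
  p = 2
  (m (p)) = m(2,) = 1
  p = 2
  (s (m (p)) (p)) = s(1, 2) = 4
  (s (w (w (g))) (s (m (p)) (p))) = s(1, 4) = 1
  (m (s (w (w (g))) (s (m (p)) (p)))) = m(1,) = 3
  g = 2
  p = 2
  (s (g) (p)) = s(2, 2) = 0
  (m (s (g) (p))) = m(0,) = 0
  (w (m (s (g) (p)))) = w(0,) = 2
  (w (w (m (s (g) (p))))) = w(2,) = 1
  (f (m (s (w (w (g))) (s (m (p)) (p)))) (w (w (m (s (g) (p)))))) = f(3, 1) = 1

value = 1


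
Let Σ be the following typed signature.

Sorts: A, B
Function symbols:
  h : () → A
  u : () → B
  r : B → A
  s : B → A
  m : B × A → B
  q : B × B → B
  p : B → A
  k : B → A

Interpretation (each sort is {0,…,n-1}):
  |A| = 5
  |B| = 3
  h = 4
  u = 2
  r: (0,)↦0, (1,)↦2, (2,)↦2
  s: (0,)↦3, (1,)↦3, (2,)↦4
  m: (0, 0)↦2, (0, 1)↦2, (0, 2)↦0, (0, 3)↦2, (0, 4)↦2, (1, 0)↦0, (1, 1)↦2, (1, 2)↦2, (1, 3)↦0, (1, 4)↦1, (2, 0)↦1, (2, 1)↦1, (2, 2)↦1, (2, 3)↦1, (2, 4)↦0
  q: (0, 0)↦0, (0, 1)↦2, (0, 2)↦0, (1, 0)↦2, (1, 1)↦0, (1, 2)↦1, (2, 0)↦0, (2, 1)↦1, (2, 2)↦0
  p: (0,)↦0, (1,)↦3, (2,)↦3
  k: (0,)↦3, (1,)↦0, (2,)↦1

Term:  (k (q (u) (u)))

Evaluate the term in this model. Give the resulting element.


  u = 2
  u = 2
  (q (u) (u)) = q(2, 2) = 0
  (k (q (u) (u))) = k(0,) = 3

value = 3


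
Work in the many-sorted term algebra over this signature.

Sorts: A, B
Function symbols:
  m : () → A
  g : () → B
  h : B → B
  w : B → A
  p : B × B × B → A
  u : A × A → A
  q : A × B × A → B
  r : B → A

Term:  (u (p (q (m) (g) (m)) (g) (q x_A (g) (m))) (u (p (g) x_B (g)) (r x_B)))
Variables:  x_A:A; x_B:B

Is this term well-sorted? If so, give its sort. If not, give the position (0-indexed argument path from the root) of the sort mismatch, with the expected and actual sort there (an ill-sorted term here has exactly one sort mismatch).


      (m) : A
      (g) : B
      (m) : A
    (q (m) (g) (m)) : B
    (g) : B
      x_A : A
      (g) : B
      (m) : A
    (q x_A (g) (m)) : B
  (p (q (m) (g) (m)) (g) (q x_A (g) (m))) : A
      (g) : B
      x_B : B
      (g) : B
    (p (g) x_B (g)) : A
      x_B : B
    (r x_B) : A
  (u (p (g) x_B (g)) (r x_B)) : A
(u (p (q (m) (g) (m)) (g) (q x_A (g) (m))) (u (p (g) x_B (g)) (r x_B))) : A

well-sorted; sort = A


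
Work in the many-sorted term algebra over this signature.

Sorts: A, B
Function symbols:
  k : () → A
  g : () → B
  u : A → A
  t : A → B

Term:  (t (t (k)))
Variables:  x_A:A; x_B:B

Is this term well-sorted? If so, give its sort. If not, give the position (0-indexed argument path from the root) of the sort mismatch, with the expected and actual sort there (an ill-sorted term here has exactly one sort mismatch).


    (k) : A
  (t (k)) : B
(t (t (k))) : ✗ arg 0 at [0] has sort B, expected A

ill-sorted at position [0]: expected A, got B


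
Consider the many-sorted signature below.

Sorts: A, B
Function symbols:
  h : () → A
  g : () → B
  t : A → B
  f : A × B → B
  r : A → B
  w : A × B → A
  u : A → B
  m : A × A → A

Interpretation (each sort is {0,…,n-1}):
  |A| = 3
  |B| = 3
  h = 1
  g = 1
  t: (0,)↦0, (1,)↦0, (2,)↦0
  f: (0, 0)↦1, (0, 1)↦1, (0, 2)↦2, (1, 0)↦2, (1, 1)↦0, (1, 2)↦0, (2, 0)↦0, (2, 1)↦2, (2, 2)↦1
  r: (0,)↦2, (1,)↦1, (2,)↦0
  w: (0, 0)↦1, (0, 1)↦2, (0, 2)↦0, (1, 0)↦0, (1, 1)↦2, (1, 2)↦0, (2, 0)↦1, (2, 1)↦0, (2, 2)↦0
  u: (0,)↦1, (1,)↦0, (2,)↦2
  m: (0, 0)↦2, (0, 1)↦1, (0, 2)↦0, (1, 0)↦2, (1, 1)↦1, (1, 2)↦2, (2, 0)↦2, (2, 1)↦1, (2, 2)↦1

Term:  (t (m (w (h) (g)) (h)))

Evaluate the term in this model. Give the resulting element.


value = 0

  h = 1
  g = 1
  (w (h) (g)) = w(1, 1) = 2
  h = 1
  (m (w (h) (g)) (h)) = m(2, 1) = 1
  (t (m (w (h) (g)) (h))) = t(1,) = 0


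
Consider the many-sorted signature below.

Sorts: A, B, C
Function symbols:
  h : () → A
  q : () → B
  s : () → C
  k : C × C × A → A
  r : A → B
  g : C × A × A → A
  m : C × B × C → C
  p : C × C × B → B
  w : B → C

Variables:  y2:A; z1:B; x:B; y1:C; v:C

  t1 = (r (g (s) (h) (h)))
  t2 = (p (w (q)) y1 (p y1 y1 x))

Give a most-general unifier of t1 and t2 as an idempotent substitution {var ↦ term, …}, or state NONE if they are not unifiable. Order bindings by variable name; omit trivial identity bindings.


head clash or occurs-check failure — not unifiable

NONE (not unifiable)


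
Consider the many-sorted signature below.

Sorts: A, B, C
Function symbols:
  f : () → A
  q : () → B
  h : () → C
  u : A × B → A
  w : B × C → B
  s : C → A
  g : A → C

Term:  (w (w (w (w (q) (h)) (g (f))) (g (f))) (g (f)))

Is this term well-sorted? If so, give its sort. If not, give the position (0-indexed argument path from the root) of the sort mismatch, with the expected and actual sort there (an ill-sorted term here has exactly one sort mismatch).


well-sorted; sort = B

        (q) : B
        (h) : C
      (w (q) (h)) : B
        (f) : A
      (g (f)) : C
    (w (w (q) (h)) (g (f))) : B
      (f) : A
    (g (f)) : C
  (w (w (w (q) (h)) (g (f))) (g (f))) : B
    (f) : A
  (g (f)) : C
(w (w (w (w (q) (h)) (g (f))) (g (f))) (g (f))) : B


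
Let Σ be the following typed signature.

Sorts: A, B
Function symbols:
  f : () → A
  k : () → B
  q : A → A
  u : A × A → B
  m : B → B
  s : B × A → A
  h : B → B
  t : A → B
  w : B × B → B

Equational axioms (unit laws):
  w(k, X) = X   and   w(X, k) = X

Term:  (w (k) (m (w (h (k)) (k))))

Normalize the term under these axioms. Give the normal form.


1. (w (k) (m (w (h (k)) (k))))  →  (m (w (h (k)) (k)))
2. (m (w (h (k)) (k)))  →  (m (h (k)))

normal form = (m (h (k)))


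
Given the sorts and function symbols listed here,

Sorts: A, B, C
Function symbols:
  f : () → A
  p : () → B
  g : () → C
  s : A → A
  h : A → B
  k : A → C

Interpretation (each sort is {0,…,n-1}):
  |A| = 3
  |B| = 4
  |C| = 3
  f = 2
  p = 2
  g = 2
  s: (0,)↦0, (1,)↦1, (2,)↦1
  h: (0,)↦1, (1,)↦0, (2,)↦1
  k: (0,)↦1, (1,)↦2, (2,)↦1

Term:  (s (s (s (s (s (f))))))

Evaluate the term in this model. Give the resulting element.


  f = 2
  (s (f)) = s(2,) = 1
  (s (s (f))) = s(1,) = 1
  (s (s (s (f)))) = s(1,) = 1
  (s (s (s (s (f))))) = s(1,) = 1
  (s (s (s (s (s (f)))))) = s(1,) = 1

value = 1


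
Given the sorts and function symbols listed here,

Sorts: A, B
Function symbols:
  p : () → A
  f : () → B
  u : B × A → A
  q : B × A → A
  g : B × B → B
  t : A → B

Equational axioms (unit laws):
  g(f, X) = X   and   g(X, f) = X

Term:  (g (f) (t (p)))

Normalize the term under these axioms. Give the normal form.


1. (g (f) (t (p)))  →  (t (p))

normal form = (t (p))


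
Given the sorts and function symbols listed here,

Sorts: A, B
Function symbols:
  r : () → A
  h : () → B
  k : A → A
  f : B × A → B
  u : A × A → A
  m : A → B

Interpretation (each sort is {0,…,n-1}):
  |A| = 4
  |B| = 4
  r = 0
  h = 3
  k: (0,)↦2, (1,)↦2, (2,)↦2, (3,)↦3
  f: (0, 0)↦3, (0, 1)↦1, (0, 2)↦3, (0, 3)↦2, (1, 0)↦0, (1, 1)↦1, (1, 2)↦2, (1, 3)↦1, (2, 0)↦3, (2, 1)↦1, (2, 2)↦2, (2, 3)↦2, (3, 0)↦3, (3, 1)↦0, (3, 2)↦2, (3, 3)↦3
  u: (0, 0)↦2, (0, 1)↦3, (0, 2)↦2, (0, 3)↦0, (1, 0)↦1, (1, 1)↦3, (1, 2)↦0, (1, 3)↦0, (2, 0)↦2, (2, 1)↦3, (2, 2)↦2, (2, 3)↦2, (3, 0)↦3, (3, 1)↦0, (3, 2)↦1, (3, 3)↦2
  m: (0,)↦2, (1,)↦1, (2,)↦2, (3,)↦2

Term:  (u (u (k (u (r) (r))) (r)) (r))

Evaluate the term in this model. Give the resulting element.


  r = 0
  r = 0
  (u (r) (r)) = u(0, 0) = 2
  (k (u (r) (r))) = k(2,) = 2
  r = 0
  (u (k (u (r) (r))) (r)) = u(2, 0) = 2
  r = 0
  (u (u (k (u (r) (r))) (r)) (r)) = u(2, 0) = 2

value = 2


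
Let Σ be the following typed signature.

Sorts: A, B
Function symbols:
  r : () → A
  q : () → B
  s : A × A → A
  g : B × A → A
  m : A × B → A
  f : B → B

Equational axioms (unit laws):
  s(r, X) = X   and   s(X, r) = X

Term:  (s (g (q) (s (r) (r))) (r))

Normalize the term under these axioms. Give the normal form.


1. (s (g (q) (s (r) (r))) (r))  →  (g (q) (s (r) (r)))
2. (g (q) (s (r) (r)))  →  (g (q) (r))

normal form = (g (q) (r))


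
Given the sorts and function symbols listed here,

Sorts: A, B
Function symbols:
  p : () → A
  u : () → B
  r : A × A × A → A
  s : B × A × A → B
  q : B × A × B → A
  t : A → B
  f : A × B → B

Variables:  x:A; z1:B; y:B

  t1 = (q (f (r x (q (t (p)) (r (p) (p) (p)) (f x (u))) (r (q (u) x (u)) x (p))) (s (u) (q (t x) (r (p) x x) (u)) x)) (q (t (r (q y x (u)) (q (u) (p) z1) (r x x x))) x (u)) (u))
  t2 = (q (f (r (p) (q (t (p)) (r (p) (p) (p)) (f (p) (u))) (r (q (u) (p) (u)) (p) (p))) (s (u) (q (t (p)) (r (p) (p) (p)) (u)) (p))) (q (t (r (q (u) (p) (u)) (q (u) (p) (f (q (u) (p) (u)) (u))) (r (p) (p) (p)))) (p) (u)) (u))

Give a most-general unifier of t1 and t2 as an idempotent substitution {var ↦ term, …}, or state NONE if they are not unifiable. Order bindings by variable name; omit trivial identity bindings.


{x ↦ (p), y ↦ (u), z1 ↦ (f (q (u) (p) (u)) (u))}


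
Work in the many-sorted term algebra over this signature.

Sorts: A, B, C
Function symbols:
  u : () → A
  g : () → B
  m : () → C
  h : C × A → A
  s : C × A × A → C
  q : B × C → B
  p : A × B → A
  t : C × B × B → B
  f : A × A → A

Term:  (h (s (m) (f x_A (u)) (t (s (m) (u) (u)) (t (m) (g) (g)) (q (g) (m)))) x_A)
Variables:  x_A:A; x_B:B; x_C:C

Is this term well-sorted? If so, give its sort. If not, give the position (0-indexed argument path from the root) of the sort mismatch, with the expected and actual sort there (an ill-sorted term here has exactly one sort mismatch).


    (m) : C
      x_A : A
      (u) : A
    (f x_A (u)) : A
        (m) : C
        (u) : A
        (u) : A
      (s (m) (u) (u)) : C
        (m) : C
        (g) : B
        (g) : B
      (t (m) (g) (g)) : B
        (g) : B
        (m) : C
      (q (g) (m)) : B
    (t (s (m) (u) (u)) (t (m) (g) (g)) (q (g) (m))) : B
  (s (m) (f x_A (u)) (t (s (m) (u) (u)) (t (m) (g) (g)) (q (g) (m)))) : ✗ arg 2 at [0, 2] has sort B, expected A
  x_A : A

ill-sorted at position [0, 2]: expected A, got B


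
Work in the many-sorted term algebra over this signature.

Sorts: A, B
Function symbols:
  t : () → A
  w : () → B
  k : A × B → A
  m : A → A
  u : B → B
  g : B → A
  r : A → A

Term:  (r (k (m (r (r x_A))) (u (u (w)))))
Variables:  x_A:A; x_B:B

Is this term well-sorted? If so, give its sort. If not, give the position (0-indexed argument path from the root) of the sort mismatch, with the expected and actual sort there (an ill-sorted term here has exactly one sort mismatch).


          x_A : A
        (r x_A) : A
      (r (r x_A)) : A
    (m (r (r x_A))) : A
        (w) : B
      (u (w)) : B
    (u (u (w))) : B
  (k (m (r (r x_A))) (u (u (w)))) : A
(r (k (m (r (r x_A))) (u (u (w))))) : A

well-sorted; sort = A


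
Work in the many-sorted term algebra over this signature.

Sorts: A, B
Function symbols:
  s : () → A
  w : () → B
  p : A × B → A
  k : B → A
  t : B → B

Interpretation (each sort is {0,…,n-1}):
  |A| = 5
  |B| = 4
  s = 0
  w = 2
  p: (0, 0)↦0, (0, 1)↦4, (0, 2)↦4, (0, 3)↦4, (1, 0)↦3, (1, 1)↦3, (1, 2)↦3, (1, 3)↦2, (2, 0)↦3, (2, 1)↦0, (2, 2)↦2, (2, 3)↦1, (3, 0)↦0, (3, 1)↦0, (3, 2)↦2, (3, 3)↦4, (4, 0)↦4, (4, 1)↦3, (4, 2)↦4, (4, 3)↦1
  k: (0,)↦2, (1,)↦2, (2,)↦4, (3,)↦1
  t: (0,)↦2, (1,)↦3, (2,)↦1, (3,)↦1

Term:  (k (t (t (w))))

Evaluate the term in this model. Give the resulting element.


value = 1

  w = 2
  (t (w)) = t(2,) = 1
  (t (t (w))) = t(1,) = 3
  (k (t (t (w)))) = k(3,) = 1


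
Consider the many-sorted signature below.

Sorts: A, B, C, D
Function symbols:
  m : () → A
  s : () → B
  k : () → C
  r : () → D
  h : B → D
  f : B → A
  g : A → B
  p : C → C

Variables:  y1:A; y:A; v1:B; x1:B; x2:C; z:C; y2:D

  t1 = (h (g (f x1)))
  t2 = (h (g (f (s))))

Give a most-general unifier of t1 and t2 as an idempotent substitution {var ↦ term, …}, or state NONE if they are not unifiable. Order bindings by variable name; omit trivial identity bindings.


{x1 ↦ (s)}


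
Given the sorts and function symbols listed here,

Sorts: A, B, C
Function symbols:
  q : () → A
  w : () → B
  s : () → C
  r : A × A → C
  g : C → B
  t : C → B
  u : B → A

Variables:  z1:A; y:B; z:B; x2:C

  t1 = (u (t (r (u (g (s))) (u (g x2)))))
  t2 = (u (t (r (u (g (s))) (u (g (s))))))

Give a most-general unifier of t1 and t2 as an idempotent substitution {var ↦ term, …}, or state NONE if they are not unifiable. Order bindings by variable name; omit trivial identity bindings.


{x2 ↦ (s)}


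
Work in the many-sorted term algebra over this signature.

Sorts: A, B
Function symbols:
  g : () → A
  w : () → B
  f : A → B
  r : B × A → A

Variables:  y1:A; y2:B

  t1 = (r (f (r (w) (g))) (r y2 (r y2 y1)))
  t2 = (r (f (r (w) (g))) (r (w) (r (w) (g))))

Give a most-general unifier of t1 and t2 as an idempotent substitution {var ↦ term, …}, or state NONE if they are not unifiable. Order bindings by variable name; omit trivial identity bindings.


{y1 ↦ (g), y2 ↦ (w)}


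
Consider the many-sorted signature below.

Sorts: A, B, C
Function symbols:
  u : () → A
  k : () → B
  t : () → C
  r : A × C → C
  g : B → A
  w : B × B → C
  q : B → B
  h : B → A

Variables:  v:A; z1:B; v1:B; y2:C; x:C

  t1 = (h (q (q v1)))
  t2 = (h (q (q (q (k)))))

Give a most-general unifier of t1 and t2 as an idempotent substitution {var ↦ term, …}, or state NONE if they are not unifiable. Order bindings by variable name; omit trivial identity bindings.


{v1 ↦ (q (k))}


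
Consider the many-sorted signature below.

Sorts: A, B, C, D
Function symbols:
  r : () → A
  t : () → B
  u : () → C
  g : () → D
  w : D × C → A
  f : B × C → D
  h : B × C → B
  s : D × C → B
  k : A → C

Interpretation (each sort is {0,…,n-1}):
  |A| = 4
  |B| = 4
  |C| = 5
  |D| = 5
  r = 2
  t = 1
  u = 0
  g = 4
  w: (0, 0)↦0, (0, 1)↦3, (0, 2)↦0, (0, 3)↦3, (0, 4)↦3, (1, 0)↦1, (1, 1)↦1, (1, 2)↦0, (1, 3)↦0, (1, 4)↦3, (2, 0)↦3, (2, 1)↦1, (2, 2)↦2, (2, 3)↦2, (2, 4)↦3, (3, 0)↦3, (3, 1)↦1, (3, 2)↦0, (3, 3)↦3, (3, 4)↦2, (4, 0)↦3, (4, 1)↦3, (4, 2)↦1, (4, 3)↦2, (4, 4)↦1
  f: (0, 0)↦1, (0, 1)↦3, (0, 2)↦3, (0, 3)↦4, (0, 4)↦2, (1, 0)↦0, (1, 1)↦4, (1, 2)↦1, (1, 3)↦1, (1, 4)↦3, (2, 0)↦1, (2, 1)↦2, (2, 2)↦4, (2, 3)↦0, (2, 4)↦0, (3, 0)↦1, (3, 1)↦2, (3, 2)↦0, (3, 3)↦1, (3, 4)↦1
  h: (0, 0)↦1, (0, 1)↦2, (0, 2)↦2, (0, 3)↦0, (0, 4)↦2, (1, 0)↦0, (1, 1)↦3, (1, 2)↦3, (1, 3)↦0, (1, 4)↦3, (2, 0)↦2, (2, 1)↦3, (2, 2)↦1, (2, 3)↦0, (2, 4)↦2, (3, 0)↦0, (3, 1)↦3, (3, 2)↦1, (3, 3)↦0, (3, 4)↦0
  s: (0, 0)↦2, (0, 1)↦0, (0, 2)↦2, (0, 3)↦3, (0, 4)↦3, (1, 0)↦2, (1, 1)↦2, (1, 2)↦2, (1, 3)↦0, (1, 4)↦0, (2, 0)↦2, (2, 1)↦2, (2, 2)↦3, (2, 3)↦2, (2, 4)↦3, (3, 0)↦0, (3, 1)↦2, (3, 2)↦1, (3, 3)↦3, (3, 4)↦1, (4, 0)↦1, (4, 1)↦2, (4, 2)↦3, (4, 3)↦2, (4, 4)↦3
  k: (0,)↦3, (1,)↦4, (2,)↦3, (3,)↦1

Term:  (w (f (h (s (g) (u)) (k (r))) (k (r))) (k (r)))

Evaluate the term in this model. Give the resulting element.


value = 2

  g = 4
  u = 0
  (s (g) (u)) = s(4, 0) = 1
  r = 2
  (k (r)) = k(2,) = 3
  (h (s (g) (u)) (k (r))) = h(1, 3) = 0
  r = 2
  (k (r)) = k(2,) = 3
  (f (h (s (g) (u)) (k (r))) (k (r))) = f(0, 3) = 4
  r = 2
  (k (r)) = k(2,) = 3
  (w (f (h (s (g) (u)) (k (r))) (k (r))) (k (r))) = w(4, 3) = 2


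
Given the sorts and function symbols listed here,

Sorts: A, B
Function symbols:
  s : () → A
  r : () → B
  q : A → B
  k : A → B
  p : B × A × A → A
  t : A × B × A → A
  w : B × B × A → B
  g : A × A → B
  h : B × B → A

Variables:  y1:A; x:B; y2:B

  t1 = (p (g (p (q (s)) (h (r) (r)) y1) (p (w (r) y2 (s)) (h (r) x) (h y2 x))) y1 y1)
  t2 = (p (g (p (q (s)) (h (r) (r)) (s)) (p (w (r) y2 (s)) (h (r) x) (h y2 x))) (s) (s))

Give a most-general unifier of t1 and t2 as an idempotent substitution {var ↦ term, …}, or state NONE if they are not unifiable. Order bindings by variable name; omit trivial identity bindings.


{y1 ↦ (s)}


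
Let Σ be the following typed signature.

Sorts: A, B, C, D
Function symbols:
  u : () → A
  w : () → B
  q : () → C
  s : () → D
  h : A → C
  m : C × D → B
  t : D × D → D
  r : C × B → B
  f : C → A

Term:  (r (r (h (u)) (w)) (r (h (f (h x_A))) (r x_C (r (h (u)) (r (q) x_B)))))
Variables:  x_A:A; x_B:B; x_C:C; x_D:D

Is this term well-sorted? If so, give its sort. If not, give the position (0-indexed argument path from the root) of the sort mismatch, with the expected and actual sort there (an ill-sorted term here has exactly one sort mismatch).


ill-sorted at position [0]: expected C, got B

      (u) : A
    (h (u)) : C
    (w) : B
  (r (h (u)) (w)) : B
          x_A : A
        (h x_A) : C
      (f (h x_A)) : A
    (h (f (h x_A))) : C
      x_C : C
          (u) : A
        (h (u)) : C
          (q) : C
          x_B : B
        (r (q) x_B) : B
      (r (h (u)) (r (q) x_B)) : B
    (r x_C (r (h (u)) (r (q) x_B))) : B
  (r (h (f (h x_A))) (r x_C (r (h (u)) (r (q) x_B)))) : B
(r (r (h (u)) (w)) (r (h (f (h x_A))) (r x_C (r (h (u)) (r (q) x_B))))) : ✗ arg 0 at [0] has sort B, expected C


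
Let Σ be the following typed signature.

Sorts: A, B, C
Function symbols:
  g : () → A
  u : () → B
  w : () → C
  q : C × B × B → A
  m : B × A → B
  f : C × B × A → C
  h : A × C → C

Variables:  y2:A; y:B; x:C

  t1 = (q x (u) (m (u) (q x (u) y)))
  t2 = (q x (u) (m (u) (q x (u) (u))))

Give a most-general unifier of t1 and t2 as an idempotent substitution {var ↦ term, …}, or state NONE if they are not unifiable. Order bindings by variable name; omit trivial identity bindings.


{y ↦ (u)}


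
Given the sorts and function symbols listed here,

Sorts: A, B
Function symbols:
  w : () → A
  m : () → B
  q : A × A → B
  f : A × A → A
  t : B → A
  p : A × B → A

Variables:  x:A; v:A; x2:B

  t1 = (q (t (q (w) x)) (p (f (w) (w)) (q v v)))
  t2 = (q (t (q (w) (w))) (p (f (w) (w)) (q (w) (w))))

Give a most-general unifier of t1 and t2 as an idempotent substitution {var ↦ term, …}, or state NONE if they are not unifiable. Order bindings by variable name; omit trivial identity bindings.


{v ↦ (w), x ↦ (w)}


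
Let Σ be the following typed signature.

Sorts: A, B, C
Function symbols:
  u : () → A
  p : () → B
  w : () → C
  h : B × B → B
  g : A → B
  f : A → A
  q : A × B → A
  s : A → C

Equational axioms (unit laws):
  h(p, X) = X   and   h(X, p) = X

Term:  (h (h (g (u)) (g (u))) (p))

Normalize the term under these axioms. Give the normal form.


normal form = (h (g (u)) (g (u)))

1. (h (h (g (u)) (g (u))) (p))  →  (h (g (u)) (g (u)))


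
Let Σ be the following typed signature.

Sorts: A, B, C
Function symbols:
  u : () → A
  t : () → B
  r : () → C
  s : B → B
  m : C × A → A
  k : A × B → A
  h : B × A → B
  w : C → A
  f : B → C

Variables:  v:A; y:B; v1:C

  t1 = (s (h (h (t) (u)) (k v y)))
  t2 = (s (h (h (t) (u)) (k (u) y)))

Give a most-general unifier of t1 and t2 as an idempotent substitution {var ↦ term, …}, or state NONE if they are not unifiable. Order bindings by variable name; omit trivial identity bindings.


{v ↦ (u)}


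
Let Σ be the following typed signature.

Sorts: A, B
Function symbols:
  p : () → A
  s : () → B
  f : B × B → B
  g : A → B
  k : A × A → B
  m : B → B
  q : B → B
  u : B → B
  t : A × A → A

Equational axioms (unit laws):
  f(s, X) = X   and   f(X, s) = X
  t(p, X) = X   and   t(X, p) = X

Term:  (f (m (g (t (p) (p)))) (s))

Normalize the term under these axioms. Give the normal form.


normal form = (m (g (p)))

1. (f (m (g (t (p) (p)))) (s))  →  (m (g (t (p) (p))))
2. (m (g (t (p) (p))))  →  (m (g (p)))


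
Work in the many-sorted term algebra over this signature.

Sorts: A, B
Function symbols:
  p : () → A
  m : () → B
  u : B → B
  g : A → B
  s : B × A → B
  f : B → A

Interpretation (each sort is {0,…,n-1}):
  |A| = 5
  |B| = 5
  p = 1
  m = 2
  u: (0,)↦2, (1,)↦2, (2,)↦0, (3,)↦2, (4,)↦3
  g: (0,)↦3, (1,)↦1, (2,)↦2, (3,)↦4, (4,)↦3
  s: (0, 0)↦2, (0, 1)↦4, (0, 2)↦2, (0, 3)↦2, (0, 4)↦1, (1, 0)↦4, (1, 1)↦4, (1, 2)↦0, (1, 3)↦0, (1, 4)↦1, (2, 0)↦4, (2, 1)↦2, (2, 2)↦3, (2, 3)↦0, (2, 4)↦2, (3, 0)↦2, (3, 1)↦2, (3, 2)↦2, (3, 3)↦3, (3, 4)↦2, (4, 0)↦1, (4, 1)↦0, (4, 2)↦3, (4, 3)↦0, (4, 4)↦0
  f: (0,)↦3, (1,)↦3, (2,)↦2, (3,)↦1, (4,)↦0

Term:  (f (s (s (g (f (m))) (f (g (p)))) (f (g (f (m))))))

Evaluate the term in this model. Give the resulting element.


value = 2

  m = 2
  (f (m)) = f(2,) = 2
  (g (f (m))) = g(2,) = 2
  p = 1
  (g (p)) = g(1,) = 1
  (f (g (p))) = f(1,) = 3
  (s (g (f (m))) (f (g (p)))) = s(2, 3) = 0
  m = 2
  (f (m)) = f(2,) = 2
  (g (f (m))) = g(2,) = 2
  (f (g (f (m)))) = f(2,) = 2
  (s (s (g (f (m))) (f (g (p)))) (f (g (f (m))))) = s(0, 2) = 2
  (f (s (s (g (f (m))) (f (g (p)))) (f (g (f (m)))))) = f(2,) = 2


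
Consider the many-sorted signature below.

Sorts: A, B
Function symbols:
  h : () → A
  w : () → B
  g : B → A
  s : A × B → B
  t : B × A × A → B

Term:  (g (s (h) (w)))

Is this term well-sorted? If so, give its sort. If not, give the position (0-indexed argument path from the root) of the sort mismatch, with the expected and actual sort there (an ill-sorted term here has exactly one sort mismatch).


    (h) : A
    (w) : B
  (s (h) (w)) : B
(g (s (h) (w))) : A

well-sorted; sort = A


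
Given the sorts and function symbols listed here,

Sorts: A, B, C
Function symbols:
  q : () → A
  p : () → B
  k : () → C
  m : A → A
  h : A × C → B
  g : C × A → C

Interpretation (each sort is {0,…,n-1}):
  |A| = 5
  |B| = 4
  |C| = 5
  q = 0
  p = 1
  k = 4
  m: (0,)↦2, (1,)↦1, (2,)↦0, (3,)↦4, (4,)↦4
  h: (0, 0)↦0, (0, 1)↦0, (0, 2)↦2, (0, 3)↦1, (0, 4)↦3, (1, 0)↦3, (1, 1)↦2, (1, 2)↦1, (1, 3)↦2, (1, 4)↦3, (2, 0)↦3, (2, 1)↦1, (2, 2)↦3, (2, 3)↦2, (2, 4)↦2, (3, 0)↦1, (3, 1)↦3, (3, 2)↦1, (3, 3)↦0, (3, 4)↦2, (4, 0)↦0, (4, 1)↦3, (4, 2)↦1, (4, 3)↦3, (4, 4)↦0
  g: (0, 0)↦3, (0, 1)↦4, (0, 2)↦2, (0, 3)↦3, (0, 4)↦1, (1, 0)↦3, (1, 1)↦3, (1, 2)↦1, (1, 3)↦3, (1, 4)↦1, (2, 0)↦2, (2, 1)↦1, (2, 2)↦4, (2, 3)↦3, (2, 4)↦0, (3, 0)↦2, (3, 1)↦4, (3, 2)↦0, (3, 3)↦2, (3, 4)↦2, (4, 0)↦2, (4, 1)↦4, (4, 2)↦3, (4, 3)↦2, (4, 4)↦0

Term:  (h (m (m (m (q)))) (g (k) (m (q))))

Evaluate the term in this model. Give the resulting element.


value = 2

  q = 0
  (m (q)) = m(0,) = 2
  (m (m (q))) = m(2,) = 0
  (m (m (m (q)))) = m(0,) = 2
  k = 4
  q = 0
  (m (q)) = m(0,) = 2
  (g (k) (m (q))) = g(4, 2) = 3
  (h (m (m (m (q)))) (g (k) (m (q)))) = h(2, 3) = 2


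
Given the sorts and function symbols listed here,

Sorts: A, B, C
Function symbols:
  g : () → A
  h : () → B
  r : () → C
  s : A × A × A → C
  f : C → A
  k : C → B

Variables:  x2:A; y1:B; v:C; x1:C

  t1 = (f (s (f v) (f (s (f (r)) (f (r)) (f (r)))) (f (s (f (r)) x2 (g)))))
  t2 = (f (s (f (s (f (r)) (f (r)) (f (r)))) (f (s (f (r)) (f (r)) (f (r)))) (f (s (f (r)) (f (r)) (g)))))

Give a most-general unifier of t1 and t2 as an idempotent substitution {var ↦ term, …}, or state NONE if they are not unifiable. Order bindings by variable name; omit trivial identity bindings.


{v ↦ (s (f (r)) (f (r)) (f (r))), x2 ↦ (f (r))}


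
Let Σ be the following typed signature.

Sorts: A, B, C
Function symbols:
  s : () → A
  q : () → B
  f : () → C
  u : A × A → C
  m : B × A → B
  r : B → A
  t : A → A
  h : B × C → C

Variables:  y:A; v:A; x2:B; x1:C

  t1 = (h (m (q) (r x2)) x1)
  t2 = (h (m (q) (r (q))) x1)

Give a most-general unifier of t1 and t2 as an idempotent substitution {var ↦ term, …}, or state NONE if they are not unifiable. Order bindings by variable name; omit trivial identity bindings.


{x2 ↦ (q)}


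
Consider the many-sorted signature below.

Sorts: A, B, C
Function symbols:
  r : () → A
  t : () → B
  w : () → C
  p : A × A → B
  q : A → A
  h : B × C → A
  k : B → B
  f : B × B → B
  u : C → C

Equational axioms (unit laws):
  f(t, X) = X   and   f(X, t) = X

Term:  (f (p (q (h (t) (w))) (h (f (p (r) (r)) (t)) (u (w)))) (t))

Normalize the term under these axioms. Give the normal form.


1. (f (p (q (h (t) (w))) (h (f (p (r) (r)) (t)) (u (w)))) (t))  →  (p (q (h (t) (w))) (h (f (p (r) (r)) (t)) (u (w))))
2. (p (q (h (t) (w))) (h (f (p (r) (r)) (t)) (u (w))))  →  (p (q (h (t) (w))) (h (p (r) (r)) (u (w))))

normal form = (p (q (h (t) (w))) (h (p (r) (r)) (u (w))))


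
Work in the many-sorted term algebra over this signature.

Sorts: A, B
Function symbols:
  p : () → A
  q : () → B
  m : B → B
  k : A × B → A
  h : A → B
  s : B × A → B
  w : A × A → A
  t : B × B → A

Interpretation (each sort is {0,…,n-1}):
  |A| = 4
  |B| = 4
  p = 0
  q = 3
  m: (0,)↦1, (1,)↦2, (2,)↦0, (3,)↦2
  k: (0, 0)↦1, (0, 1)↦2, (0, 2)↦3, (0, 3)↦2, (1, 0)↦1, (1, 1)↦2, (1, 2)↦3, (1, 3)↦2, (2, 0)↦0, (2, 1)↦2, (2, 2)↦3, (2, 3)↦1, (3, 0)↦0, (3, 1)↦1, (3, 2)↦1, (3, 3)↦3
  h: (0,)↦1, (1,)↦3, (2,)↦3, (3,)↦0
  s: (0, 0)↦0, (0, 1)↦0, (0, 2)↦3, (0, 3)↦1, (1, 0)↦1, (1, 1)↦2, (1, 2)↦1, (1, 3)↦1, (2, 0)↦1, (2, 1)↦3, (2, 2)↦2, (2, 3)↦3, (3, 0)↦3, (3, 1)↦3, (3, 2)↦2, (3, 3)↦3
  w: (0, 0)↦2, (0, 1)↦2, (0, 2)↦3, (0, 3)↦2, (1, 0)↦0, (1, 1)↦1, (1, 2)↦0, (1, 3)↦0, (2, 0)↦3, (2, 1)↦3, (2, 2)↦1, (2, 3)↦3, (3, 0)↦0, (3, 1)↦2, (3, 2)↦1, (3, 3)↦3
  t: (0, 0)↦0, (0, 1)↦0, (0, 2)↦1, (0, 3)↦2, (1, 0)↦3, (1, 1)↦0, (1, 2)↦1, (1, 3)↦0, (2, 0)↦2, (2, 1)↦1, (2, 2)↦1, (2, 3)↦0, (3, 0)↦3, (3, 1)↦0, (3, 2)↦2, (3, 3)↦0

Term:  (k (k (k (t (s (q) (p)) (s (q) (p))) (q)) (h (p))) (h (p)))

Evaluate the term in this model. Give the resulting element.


value = 2

  q = 3
  p = 0
  (s (q) (p)) = s(3, 0) = 3
  q = 3
  p = 0
  (s (q) (p)) = s(3, 0) = 3
  (t (s (q) (p)) (s (q) (p))) = t(3, 3) = 0
  q = 3
  (k (t (s (q) (p)) (s (q) (p))) (q)) = k(0, 3) = 2
  p = 0
  (h (p)) = h(0,) = 1
  (k (k (t (s (q) (p)) (s (q) (p))) (q)) (h (p))) = k(2, 1) = 2
  p = 0
  (h (p)) = h(0,) = 1
  (k (k (k (t (s (q) (p)) (s (q) (p))) (q)) (h (p))) (h (p))) = k(2, 1) = 2
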